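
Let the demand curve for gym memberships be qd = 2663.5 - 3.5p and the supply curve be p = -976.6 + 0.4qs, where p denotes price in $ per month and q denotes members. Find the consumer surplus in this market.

Consumer surplus = 917308

Solving each curve for q: qs = 2441.5 + 2.5p.
Equating demand and supply, 2663.5 - 3.5p = 2441.5 + 2.5p gives 6p = 222, so p* = 37.
From the demand curve, q* = 2663.5 - 3.5(37) = 2534.
Demand choke price (qd = 0): p = 2663.5/3.5 = 761. Consumer surplus = ½ × (761 - 37) × 2534 = 917308.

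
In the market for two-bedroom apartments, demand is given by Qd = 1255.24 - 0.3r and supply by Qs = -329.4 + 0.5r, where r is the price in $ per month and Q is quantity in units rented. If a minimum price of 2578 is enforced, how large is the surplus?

With r fixed at 2578, quantity demanded is 481.84 and quantity supplied is 959.6.
Surplus = Qs - Qd = 959.6 - 481.84 = 477.76.

Surplus = 477.76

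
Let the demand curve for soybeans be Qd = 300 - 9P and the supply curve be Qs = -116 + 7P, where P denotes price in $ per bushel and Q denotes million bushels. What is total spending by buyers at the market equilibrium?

Total spending by buyers = 1716

Set Qd = Qs: 300 - 9P = -116 + 7P, so 416 = 16P and P* = 26.
Substitute back: Q* = 300 - 9(26) = 66.
Total spending by buyers = P* × Q* = 26 × 66 = 1716.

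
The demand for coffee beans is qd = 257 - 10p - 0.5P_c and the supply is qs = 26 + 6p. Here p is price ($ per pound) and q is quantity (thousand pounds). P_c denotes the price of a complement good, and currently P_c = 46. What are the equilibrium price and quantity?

With P_c = 46, demand is qd = 234 - 10p.
Equating demand and supply, 234 - 10p = 26 + 6p gives 16p = 208, so p* = 13.
From the demand curve, q* = 234 - 10(13) = 104.

p* = 13, q* = 104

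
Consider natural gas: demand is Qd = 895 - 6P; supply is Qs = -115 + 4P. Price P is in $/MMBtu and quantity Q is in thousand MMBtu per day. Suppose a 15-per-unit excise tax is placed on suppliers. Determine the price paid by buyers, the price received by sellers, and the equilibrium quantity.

P_b = 107, P_s = 92, Q = 253

With a tax of 15 on suppliers, they supply based on the net price P_s = P_b - 15, so Qs = -175 + 4P_b.
Market clearing requires 895 - 6P_b = -175 + 4P_b; hence 1070 = 10P_b and P_b = 107.
So P_s = 92 and the quantity traded is Q = 895 - 6(107) = 253.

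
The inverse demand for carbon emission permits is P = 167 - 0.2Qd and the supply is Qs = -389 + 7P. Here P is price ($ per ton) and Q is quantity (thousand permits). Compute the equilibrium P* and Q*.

Inverting to quantity form: Qd = 835 - 5P.
At equilibrium Qd = Qs, so 835 - 5P = -389 + 7P; collecting terms, 1224 = 12P and P* = 102.
From the demand curve, Q* = 835 - 5(102) = 325.

P* = 102, Q* = 325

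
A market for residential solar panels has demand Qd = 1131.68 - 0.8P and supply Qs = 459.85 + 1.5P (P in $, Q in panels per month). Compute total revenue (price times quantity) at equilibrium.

Set Qd = Qs: 1131.68 - 0.8P = 459.85 + 1.5P, so 671.83 = 2.3P and P* = 292.1.
Then Q* = 1131.68 - 0.8(292.1) = 898.
Total revenue = P* × Q* = 292.1 × 898 = 262305.8.

Total revenue = 262305.8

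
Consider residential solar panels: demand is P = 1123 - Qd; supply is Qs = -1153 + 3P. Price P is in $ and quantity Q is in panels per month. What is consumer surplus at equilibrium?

Consumer surplus = 153458

Inverting to quantity form: Qd = 1123 - P.
At equilibrium Qd = Qs, so 1123 - P = -1153 + 3P; collecting terms, 2276 = 4P and P* = 569.
From the demand curve, Q* = 1123 - 569 = 554.
Demand choke price (Qd = 0): P = 1123. Consumer surplus = ½ × (1123 - 569) × 554 = 153458.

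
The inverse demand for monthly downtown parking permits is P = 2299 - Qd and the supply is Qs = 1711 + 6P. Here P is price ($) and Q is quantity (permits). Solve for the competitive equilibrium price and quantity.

In direct form, Qd = 2299 - P.
The market clears where 2299 - P = 1711 + 6P. Rearranging, 7P = 588, hence P* = 84.
Plugging P* into demand: Q* = 2299 - 84 = 2215.

P* = 84, Q* = 2215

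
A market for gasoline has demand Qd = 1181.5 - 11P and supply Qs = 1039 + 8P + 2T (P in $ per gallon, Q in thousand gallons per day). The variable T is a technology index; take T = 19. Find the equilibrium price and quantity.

P* = 5.5, Q* = 1121

With T = 19, supply is Qs = 1077 + 8P.
The market clears where 1181.5 - 11P = 1077 + 8P. Rearranging, 19P = 104.5, hence P* = 5.5.
Substitute back: Q* = 1181.5 - 11(5.5) = 1121.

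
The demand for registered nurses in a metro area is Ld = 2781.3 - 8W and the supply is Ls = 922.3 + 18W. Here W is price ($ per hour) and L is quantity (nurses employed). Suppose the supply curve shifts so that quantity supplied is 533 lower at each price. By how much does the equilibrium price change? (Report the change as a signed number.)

At equilibrium Ld = Ls, so 2781.3 - 8W = 922.3 + 18W; collecting terms, 1859 = 26W and W* = 71.5.
Substitute back: L* = 2781.3 - 8(71.5) = 2209.3.
After the shift, supply is Ls = 389.3 + 18W.
The new intersection has 2392 = 26W, i.e. W = 92, L = 2045.3.
ΔW = 92 - 71.5 = 20.5.

ΔW = 20.5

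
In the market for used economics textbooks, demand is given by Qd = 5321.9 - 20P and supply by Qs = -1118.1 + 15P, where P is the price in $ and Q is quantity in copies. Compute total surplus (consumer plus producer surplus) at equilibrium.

At equilibrium Qd = Qs, so 5321.9 - 20P = -1118.1 + 15P; collecting terms, 6440 = 35P and P* = 184.
Substitute back: Q* = 5321.9 - 20(184) = 1641.9.
Demand choke price = 266.095; supply choke price = 74.54. CS = ½(266.095 - 184)(1641.9) = 67395.89025; PS = ½(184 - 74.54)(1641.9) = 89861.187. Total surplus = 157257.07725.

Total surplus = 157257.07725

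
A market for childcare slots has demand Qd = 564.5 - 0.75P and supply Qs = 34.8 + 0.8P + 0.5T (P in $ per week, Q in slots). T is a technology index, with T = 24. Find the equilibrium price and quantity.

P* = 334, Q* = 314

With T = 24, supply is Qs = 46.8 + 0.8P.
Set Qd = Qs: 564.5 - 0.75P = 46.8 + 0.8P, so 517.7 = 1.55P and P* = 334.
Then Q* = 564.5 - 0.75(334) = 314.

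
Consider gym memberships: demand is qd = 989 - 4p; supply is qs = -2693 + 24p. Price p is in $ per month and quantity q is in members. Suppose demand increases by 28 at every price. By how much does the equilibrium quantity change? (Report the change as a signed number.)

Δq = 24

The market clears where 989 - 4p = -2693 + 24p. Rearranging, 28p = 3682, hence p* = 131.5.
From the demand curve, q* = 989 - 4(131.5) = 463.
After the shift, demand is qd = 1017 - 4p.
New equilibrium: 3710 = 28p, so p = 132.5 and q = 487.
Δq = 487 - 463 = 24.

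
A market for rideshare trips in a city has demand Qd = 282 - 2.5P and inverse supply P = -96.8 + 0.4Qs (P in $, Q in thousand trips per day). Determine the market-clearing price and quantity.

Inverting to quantity form: Qs = 242 + 2.5P.
The market clears where 282 - 2.5P = 242 + 2.5P. Rearranging, 5P = 40, hence P* = 8.
Plugging P* into demand: Q* = 282 - 2.5(8) = 262.

P* = 8, Q* = 262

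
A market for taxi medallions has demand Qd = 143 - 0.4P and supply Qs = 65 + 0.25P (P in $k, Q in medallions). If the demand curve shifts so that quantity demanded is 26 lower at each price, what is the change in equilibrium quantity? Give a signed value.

At equilibrium Qd = Qs, so 143 - 0.4P = 65 + 0.25P; collecting terms, 78 = 0.65P and P* = 120.
From the demand curve, Q* = 143 - 0.4(120) = 95.
After the shift, demand is Qd = 117 - 0.4P.
The new intersection has 52 = 0.65P, i.e. P = 80, Q = 85.
ΔQ = 85 - 95 = -10.

ΔQ = -10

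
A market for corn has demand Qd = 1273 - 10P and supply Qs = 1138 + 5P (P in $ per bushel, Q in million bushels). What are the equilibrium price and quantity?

P* = 9, Q* = 1183

Set Qd = Qs: 1273 - 10P = 1138 + 5P, so 135 = 15P and P* = 9.
Plugging P* into demand: Q* = 1273 - 10(9) = 1183.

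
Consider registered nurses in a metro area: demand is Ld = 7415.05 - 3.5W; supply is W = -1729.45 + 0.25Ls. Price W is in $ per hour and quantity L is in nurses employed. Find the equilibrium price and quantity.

Solving each curve for L: Ls = 6917.8 + 4W.
Set Ld = Ls: 7415.05 - 3.5W = 6917.8 + 4W, so 497.25 = 7.5W and W* = 66.3.
Plugging W* into demand: L* = 7415.05 - 3.5(66.3) = 7183.

W* = 66.3, L* = 7183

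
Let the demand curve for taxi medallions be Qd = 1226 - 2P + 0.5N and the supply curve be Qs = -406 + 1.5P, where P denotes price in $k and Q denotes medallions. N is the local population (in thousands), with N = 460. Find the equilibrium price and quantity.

With N = 460, demand is Qd = 1456 - 2P.
At equilibrium Qd = Qs, so 1456 - 2P = -406 + 1.5P; collecting terms, 1862 = 3.5P and P* = 532.
Plugging P* into demand: Q* = 1456 - 2(532) = 392.

P* = 532, Q* = 392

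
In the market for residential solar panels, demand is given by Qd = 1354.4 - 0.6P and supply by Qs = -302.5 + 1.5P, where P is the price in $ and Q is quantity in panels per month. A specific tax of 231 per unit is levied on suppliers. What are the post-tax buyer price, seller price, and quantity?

With a tax of 231 on suppliers, they supply based on the net price P_s = P_b - 231, so Qs = -649 + 1.5P_b.
Set Qd = Qs: 1354.4 - 0.6P_b = -649 + 1.5P_b, so 2003.4 = 2.1P_b and P_b = 954.
So P_s = 723 and the quantity traded is Q = 1354.4 - 0.6(954) = 782.

P_b = 954, P_s = 723, Q = 782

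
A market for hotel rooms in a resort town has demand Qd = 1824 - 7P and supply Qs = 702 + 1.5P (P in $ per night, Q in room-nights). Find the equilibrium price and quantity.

At equilibrium Qd = Qs, so 1824 - 7P = 702 + 1.5P; collecting terms, 1122 = 8.5P and P* = 132.
Substitute back: Q* = 1824 - 7(132) = 900.

P* = 132, Q* = 900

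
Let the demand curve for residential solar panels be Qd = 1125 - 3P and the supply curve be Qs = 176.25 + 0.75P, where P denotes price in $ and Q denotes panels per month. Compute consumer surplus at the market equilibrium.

The market clears where 1125 - 3P = 176.25 + 0.75P. Rearranging, 3.75P = 948.75, hence P* = 253.
From the demand curve, Q* = 1125 - 3(253) = 366.
Demand choke price (Qd = 0): P = 1125/3 = 375. Consumer surplus = ½ × (375 - 253) × 366 = 22326.

Consumer surplus = 22326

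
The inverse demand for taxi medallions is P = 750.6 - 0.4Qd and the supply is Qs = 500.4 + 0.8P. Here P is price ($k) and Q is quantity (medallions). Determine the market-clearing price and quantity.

Inverting to quantity form: Qd = 1876.5 - 2.5P.
Equating demand and supply, 1876.5 - 2.5P = 500.4 + 0.8P gives 3.3P = 1376.1, so P* = 417.
Substitute back: Q* = 1876.5 - 2.5(417) = 834.

P* = 417, Q* = 834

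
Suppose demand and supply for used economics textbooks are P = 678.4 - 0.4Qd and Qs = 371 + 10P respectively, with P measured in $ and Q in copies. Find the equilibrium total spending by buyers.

Rewriting in direct form: Qd = 1696 - 2.5P.
Set Qd = Qs: 1696 - 2.5P = 371 + 10P, so 1325 = 12.5P and P* = 106.
Plugging P* into demand: Q* = 1696 - 2.5(106) = 1431.
Total spending by buyers = P* × Q* = 106 × 1431 = 151686.

Total spending by buyers = 151686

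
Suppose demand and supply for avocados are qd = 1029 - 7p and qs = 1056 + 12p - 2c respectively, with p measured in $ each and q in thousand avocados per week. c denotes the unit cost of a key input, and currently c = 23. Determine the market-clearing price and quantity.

With c = 23, supply is qs = 1010 + 12p.
Equating demand and supply, 1029 - 7p = 1010 + 12p gives 19p = 19, so p* = 1.
Plugging p* into demand: q* = 1029 - 7(1) = 1022.

p* = 1, q* = 1022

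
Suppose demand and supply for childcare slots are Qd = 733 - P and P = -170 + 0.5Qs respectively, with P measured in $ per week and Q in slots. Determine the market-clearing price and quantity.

Solving each curve for Q: Qs = 340 + 2P.
The market clears where 733 - P = 340 + 2P. Rearranging, 3P = 393, hence P* = 131.
Plugging P* into demand: Q* = 733 - 131 = 602.

P* = 131, Q* = 602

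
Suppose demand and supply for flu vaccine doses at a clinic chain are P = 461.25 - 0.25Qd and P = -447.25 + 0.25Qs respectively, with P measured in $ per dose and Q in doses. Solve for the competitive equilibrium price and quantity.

Rewriting in direct form: Qd = 1845 - 4P and Qs = 1789 + 4P.
Equating demand and supply, 1845 - 4P = 1789 + 4P gives 8P = 56, so P* = 7.
Then Q* = 1845 - 4(7) = 1817.

P* = 7, Q* = 1817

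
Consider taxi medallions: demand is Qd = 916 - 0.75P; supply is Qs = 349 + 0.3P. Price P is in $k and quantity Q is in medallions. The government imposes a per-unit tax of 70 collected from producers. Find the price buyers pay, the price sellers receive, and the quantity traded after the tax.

P_b = 560, P_s = 490, Q = 496

Producers keep P_s = P_b - 70 per unit, so supply in terms of the buyer price is Qs = 328 + 0.3P_b.
Market clearing requires 916 - 0.75P_b = 328 + 0.3P_b; hence 588 = 1.05P_b and P_b = 560.
Then P_s = 560 - 70 = 490 and Q = 916 - 0.75(560) = 496.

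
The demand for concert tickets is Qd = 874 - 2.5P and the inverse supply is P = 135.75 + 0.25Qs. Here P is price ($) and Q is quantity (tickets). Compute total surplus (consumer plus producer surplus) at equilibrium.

Total surplus = 35178.325

Rewriting in direct form: Qs = -543 + 4P.
At equilibrium Qd = Qs, so 874 - 2.5P = -543 + 4P; collecting terms, 1417 = 6.5P and P* = 218.
Substitute back: Q* = 874 - 2.5(218) = 329.
Demand choke price = 349.6; supply choke price = 135.75. CS = ½(349.6 - 218)(329) = 21648.2; PS = ½(218 - 135.75)(329) = 13530.125. Total surplus = 35178.325.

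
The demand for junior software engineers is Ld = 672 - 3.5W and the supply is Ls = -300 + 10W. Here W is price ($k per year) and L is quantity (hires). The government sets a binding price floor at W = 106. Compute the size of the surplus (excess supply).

With W fixed at 106, quantity demanded is 301 and quantity supplied is 760.
Surplus = Ls - Ld = 760 - 301 = 459.

Surplus = 459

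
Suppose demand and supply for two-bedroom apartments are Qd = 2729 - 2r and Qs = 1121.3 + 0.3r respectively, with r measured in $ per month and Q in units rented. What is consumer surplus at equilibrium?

Consumer surplus = 442890.25

Equating demand and supply, 2729 - 2r = 1121.3 + 0.3r gives 2.3r = 1607.7, so r* = 699.
From the demand curve, Q* = 2729 - 2(699) = 1331.
Demand choke price (Qd = 0): r = 2729/2 = 1364.5. Consumer surplus = ½ × (1364.5 - 699) × 1331 = 442890.25.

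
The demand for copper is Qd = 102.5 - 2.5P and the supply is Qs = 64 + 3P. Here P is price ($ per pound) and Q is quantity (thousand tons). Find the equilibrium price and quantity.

P* = 7, Q* = 85

Equating demand and supply, 102.5 - 2.5P = 64 + 3P gives 5.5P = 38.5, so P* = 7.
Plugging P* into demand: Q* = 102.5 - 2.5(7) = 85.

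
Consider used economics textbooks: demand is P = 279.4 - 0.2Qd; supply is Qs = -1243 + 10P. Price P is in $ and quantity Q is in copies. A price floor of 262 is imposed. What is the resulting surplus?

In direct form, Qd = 1397 - 5P.
With P fixed at 262, quantity demanded is 87 and quantity supplied is 1377.
Surplus = Qs - Qd = 1377 - 87 = 1290.

Surplus = 1290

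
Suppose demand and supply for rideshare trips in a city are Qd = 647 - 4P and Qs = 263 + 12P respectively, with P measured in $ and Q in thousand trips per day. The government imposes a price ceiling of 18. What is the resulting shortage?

With P fixed at 18, quantity demanded is 575 and quantity supplied is 479.
Shortage = Qd - Qs = 575 - 479 = 96.

Shortage = 96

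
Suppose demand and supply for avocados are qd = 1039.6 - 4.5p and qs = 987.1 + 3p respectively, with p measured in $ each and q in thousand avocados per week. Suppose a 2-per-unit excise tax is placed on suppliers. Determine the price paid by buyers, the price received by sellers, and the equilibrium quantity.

p_b = 7.8, p_s = 5.8, q = 1004.5

The tax drives a wedge p_b - p_s = 2. Substituting p_s = p_b - 2 into supply: qs = 981.1 + 3p_b.
Equate demand and the shifted supply: 1039.6 - 4.5p_b = 981.1 + 3p_b, giving 7.5p_b = 58.5, so p_b = 7.8.
So p_s = 5.8 and the quantity traded is q = 1039.6 - 4.5(7.8) = 1004.5.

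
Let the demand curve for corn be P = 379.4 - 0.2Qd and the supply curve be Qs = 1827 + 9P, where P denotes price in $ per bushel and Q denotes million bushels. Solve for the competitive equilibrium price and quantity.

Solving each curve for Q: Qd = 1897 - 5P.
At equilibrium Qd = Qs, so 1897 - 5P = 1827 + 9P; collecting terms, 70 = 14P and P* = 5.
Plugging P* into demand: Q* = 1897 - 5(5) = 1872.

P* = 5, Q* = 1872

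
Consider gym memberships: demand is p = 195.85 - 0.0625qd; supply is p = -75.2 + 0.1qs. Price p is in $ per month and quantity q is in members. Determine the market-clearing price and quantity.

In direct form, qd = 3133.6 - 16p and qs = 752 + 10p.
Set qd = qs: 3133.6 - 16p = 752 + 10p, so 2381.6 = 26p and p* = 91.6.
Substitute back: q* = 3133.6 - 16(91.6) = 1668.

p* = 91.6, q* = 1668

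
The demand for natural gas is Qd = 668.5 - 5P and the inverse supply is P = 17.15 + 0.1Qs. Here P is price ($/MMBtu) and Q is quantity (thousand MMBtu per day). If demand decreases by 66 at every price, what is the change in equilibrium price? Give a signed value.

In direct form, Qs = -171.5 + 10P.
At equilibrium Qd = Qs, so 668.5 - 5P = -171.5 + 10P; collecting terms, 840 = 15P and P* = 56.
Then Q* = 668.5 - 5(56) = 388.5.
After the shift, demand is Qd = 602.5 - 5P.
New equilibrium: 774 = 15P, so P = 51.6 and Q = 344.5.
ΔP = 51.6 - 56 = -4.4.

ΔP = -4.4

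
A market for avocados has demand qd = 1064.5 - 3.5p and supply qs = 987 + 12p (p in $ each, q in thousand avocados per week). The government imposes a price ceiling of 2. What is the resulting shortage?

Evaluating both curves at the ceiling price 2 gives qd = 1057.5, qs = 1011.
Shortage = qd - qs = 1057.5 - 1011 = 46.5.

Shortage = 46.5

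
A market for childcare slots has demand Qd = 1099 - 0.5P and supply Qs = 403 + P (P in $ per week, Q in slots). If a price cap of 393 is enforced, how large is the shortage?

Shortage = 106.5

With P fixed at 393, quantity demanded is 902.5 and quantity supplied is 796.
Shortage = Qd - Qs = 902.5 - 796 = 106.5.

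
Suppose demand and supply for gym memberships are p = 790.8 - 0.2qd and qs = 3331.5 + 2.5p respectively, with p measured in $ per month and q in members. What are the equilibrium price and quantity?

p* = 83, q* = 3539

Rewriting in direct form: qd = 3954 - 5p.
The market clears where 3954 - 5p = 3331.5 + 2.5p. Rearranging, 7.5p = 622.5, hence p* = 83.
Substitute back: q* = 3954 - 5(83) = 3539.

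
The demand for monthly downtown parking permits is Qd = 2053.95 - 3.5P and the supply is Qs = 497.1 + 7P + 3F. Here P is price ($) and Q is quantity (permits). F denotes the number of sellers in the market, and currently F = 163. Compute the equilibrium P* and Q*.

With F = 163, supply is Qs = 986.1 + 7P.
Equating demand and supply, 2053.95 - 3.5P = 986.1 + 7P gives 10.5P = 1067.85, so P* = 101.7.
Plugging P* into demand: Q* = 2053.95 - 3.5(101.7) = 1698.

P* = 101.7, Q* = 1698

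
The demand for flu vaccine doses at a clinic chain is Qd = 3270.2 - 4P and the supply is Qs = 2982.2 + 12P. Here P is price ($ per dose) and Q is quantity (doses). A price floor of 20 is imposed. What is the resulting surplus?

At P = 20: Qd = 3190.2 and Qs = 3222.2.
Surplus = Qs - Qd = 3222.2 - 3190.2 = 32.

Surplus = 32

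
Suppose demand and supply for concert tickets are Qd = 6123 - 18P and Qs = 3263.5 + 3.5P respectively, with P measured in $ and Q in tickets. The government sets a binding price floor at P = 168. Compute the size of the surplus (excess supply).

At P = 168: Qd = 3099 and Qs = 3851.5.
Surplus = Qs - Qd = 3851.5 - 3099 = 752.5.

Surplus = 752.5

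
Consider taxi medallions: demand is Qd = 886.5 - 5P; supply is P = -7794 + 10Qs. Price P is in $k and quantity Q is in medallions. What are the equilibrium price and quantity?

Inverting to quantity form: Qs = 779.4 + 0.1P.
Set Qd = Qs: 886.5 - 5P = 779.4 + 0.1P, so 107.1 = 5.1P and P* = 21.
Substitute back: Q* = 886.5 - 5(21) = 781.5.

P* = 21, Q* = 781.5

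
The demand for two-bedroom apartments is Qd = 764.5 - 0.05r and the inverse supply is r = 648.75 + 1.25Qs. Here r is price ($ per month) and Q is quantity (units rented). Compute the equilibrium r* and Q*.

Solving each curve for Q: Qs = -519 + 0.8r.
At equilibrium Qd = Qs, so 764.5 - 0.05r = -519 + 0.8r; collecting terms, 1283.5 = 0.85r and r* = 1510.
Substitute back: Q* = 764.5 - 0.05(1510) = 689.

r* = 1510, Q* = 689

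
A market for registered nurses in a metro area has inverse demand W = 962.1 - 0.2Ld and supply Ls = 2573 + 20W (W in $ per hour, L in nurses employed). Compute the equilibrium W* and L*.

Solving each curve for L: Ld = 4810.5 - 5W.
The market clears where 4810.5 - 5W = 2573 + 20W. Rearranging, 25W = 2237.5, hence W* = 89.5.
Then L* = 4810.5 - 5(89.5) = 4363.

W* = 89.5, L* = 4363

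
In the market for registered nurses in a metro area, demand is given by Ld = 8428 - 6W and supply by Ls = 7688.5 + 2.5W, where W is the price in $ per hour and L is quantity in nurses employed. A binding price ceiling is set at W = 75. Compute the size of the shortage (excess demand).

Shortage = 102

At W = 75: Ld = 7978 and Ls = 7876.
Shortage = Ld - Ls = 7978 - 7876 = 102.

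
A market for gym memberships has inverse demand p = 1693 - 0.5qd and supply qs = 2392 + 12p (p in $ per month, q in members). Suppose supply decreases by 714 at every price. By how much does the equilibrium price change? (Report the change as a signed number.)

Δp = 51

In direct form, qd = 3386 - 2p.
Equating demand and supply, 3386 - 2p = 2392 + 12p gives 14p = 994, so p* = 71.
Plugging p* into demand: q* = 3386 - 2(71) = 3244.
After the shift, supply is qs = 1678 + 12p.
Re-solving, 14p = 1708 gives p = 122 and q = 3142.
Δp = 122 - 71 = 51.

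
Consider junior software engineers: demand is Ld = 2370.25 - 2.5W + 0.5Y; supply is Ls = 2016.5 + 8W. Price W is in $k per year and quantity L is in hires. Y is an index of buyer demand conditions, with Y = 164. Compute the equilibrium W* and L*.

W* = 41.5, L* = 2348.5

With Y = 164, demand is Ld = 2452.25 - 2.5W.
The market clears where 2452.25 - 2.5W = 2016.5 + 8W. Rearranging, 10.5W = 435.75, hence W* = 41.5.
From the demand curve, L* = 2452.25 - 2.5(41.5) = 2348.5.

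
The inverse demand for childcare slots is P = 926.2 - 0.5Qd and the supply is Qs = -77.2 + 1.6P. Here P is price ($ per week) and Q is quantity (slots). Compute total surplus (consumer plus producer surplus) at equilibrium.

Total surplus = 342576.09

Rewriting in direct form: Qd = 1852.4 - 2P.
Set Qd = Qs: 1852.4 - 2P = -77.2 + 1.6P, so 1929.6 = 3.6P and P* = 536.
Substitute back: Q* = 1852.4 - 2(536) = 780.4.
Demand choke price = 926.2; supply choke price = 48.25. CS = ½(926.2 - 536)(780.4) = 152256.04; PS = ½(536 - 48.25)(780.4) = 190320.05. Total surplus = 342576.09.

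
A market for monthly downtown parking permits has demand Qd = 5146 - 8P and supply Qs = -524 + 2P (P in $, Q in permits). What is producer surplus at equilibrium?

Producer surplus = 93025

At equilibrium Qd = Qs, so 5146 - 8P = -524 + 2P; collecting terms, 5670 = 10P and P* = 567.
Then Q* = 5146 - 8(567) = 610.
Supply choke price (Qs = 0): P = 262. Producer surplus = ½ × (567 - 262) × 610 = 93025.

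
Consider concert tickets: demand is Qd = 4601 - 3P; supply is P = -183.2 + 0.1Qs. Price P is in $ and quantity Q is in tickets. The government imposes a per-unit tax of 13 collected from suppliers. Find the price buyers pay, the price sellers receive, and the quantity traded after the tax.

P_b = 223, P_s = 210, Q = 3932

Rewriting in direct form: Qs = 1832 + 10P.
Suppliers keep P_s = P_b - 13 per unit, so supply in terms of the buyer price is Qs = 1702 + 10P_b.
Equate demand and the shifted supply: 4601 - 3P_b = 1702 + 10P_b, giving 13P_b = 2899, so P_b = 223.
So P_s = 210 and the quantity traded is Q = 4601 - 3(223) = 3932.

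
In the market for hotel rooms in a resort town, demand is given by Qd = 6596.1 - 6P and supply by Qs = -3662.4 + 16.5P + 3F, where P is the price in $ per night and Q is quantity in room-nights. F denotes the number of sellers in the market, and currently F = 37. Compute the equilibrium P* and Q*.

With F = 37, supply is Qs = -3551.4 + 16.5P.
Set Qd = Qs: 6596.1 - 6P = -3551.4 + 16.5P, so 10147.5 = 22.5P and P* = 451.
From the demand curve, Q* = 6596.1 - 6(451) = 3890.1.

P* = 451, Q* = 3890.1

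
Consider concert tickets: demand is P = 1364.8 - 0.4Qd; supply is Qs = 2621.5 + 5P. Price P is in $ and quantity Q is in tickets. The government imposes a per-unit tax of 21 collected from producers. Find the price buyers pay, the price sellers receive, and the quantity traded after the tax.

Solving each curve for Q: Qd = 3412 - 2.5P.
Producers keep P_s = P_b - 21 per unit, so supply in terms of the buyer price is Qs = 2516.5 + 5P_b.
Set Qd = Qs: 3412 - 2.5P_b = 2516.5 + 5P_b, so 895.5 = 7.5P_b and P_b = 119.4.
Then P_s = 119.4 - 21 = 98.4 and Q = 3412 - 2.5(119.4) = 3113.5.

P_b = 119.4, P_s = 98.4, Q = 3113.5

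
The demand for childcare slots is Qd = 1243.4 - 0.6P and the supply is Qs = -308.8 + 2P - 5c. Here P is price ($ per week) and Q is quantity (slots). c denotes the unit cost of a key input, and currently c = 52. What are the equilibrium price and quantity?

P* = 697, Q* = 825.2

With c = 52, supply is Qs = -568.8 + 2P.
The market clears where 1243.4 - 0.6P = -568.8 + 2P. Rearranging, 2.6P = 1812.2, hence P* = 697.
From the demand curve, Q* = 1243.4 - 0.6(697) = 825.2.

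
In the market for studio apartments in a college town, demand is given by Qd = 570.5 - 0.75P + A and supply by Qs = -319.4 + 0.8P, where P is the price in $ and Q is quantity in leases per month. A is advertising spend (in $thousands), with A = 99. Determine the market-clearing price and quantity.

P* = 638, Q* = 191

With A = 99, demand is Qd = 669.5 - 0.75P.
The market clears where 669.5 - 0.75P = -319.4 + 0.8P. Rearranging, 1.55P = 988.9, hence P* = 638.
Then Q* = 669.5 - 0.75(638) = 191.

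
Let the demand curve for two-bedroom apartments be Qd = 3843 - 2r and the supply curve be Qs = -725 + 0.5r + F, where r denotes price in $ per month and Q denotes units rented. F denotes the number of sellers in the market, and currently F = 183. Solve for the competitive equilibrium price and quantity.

r* = 1754, Q* = 335

With F = 183, supply is Qs = -542 + 0.5r.
The market clears where 3843 - 2r = -542 + 0.5r. Rearranging, 2.5r = 4385, hence r* = 1754.
From the demand curve, Q* = 3843 - 2(1754) = 335.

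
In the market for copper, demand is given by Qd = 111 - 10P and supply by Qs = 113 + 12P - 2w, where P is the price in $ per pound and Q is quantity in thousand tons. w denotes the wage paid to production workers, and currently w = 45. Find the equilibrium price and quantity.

P* = 4, Q* = 71

With w = 45, supply is Qs = 23 + 12P.
The market clears where 111 - 10P = 23 + 12P. Rearranging, 22P = 88, hence P* = 4.
Then Q* = 111 - 10(4) = 71.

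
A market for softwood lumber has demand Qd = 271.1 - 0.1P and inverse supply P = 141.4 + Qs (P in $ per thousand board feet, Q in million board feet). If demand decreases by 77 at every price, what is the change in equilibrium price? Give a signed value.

ΔP = -70

In direct form, Qs = -141.4 + P.
Set Qd = Qs: 271.1 - 0.1P = -141.4 + P, so 412.5 = 1.1P and P* = 375.
Plugging P* into demand: Q* = 271.1 - 0.1(375) = 233.6.
After the shift, demand is Qd = 194.1 - 0.1P.
The new intersection has 335.5 = 1.1P, i.e. P = 305, Q = 163.6.
ΔP = 305 - 375 = -70.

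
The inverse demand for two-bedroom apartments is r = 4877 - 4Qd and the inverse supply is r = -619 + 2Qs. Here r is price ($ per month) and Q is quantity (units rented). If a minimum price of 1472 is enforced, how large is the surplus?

Solving each curve for Q: Qd = 1219.25 - 0.25r and Qs = 309.5 + 0.5r.
At r = 1472: Qd = 851.25 and Qs = 1045.5.
Surplus = Qs - Qd = 1045.5 - 851.25 = 194.25.

Surplus = 194.25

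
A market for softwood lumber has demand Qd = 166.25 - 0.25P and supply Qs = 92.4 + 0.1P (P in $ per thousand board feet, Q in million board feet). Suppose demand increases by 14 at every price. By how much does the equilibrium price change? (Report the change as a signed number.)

ΔP = 40

At equilibrium Qd = Qs, so 166.25 - 0.25P = 92.4 + 0.1P; collecting terms, 73.85 = 0.35P and P* = 211.
Plugging P* into demand: Q* = 166.25 - 0.25(211) = 113.5.
After the shift, demand is Qd = 180.25 - 0.25P.
Re-solving, 0.35P = 87.85 gives P = 251 and Q = 117.5.
ΔP = 251 - 211 = 40.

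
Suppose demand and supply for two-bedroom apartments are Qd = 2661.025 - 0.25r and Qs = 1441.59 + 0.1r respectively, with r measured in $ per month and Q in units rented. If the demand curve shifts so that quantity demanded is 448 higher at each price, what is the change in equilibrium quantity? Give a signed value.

ΔQ = 128

Equating demand and supply, 2661.025 - 0.25r = 1441.59 + 0.1r gives 0.35r = 1219.435, so r* = 3484.1.
Substitute back: Q* = 2661.025 - 0.25(3484.1) = 1790.
After the shift, demand is Qd = 3109.025 - 0.25r.
Re-solving, 0.35r = 1667.435 gives r = 4764.1 and Q = 1918.
ΔQ = 1918 - 1790 = 128.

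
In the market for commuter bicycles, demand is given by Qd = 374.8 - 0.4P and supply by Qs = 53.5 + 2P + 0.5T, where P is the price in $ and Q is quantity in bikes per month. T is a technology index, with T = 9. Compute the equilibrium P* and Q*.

With T = 9, supply is Qs = 58 + 2P.
Equating demand and supply, 374.8 - 0.4P = 58 + 2P gives 2.4P = 316.8, so P* = 132.
Plugging P* into demand: Q* = 374.8 - 0.4(132) = 322.

P* = 132, Q* = 322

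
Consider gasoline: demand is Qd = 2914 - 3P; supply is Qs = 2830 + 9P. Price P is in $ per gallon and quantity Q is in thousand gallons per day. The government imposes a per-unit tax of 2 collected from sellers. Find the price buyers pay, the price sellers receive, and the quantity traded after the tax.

P_b = 8.5, P_s = 6.5, Q = 2888.5

Sellers keep P_s = P_b - 2 per unit, so supply in terms of the buyer price is Qs = 2812 + 9P_b.
Set Qd = Qs: 2914 - 3P_b = 2812 + 9P_b, so 102 = 12P_b and P_b = 8.5.
So P_s = 6.5 and the quantity traded is Q = 2914 - 3(8.5) = 2888.5.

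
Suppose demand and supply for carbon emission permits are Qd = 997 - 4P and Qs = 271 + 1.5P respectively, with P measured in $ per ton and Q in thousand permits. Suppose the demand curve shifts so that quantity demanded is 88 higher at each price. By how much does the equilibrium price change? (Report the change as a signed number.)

ΔP = 16

Equating demand and supply, 997 - 4P = 271 + 1.5P gives 5.5P = 726, so P* = 132.
Then Q* = 997 - 4(132) = 469.
After the shift, demand is Qd = 1085 - 4P.
The new intersection has 814 = 5.5P, i.e. P = 148, Q = 493.
ΔP = 148 - 132 = 16.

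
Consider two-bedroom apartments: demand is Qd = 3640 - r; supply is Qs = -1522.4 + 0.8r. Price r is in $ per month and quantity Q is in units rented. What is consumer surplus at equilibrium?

Consumer surplus = 297992

Equating demand and supply, 3640 - r = -1522.4 + 0.8r gives 1.8r = 5162.4, so r* = 2868.
Substitute back: Q* = 3640 - 2868 = 772.
Demand choke price (Qd = 0): r = 3640. Consumer surplus = ½ × (3640 - 2868) × 772 = 297992.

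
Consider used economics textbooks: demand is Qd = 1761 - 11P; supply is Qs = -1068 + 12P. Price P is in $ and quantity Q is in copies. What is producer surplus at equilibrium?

At equilibrium Qd = Qs, so 1761 - 11P = -1068 + 12P; collecting terms, 2829 = 23P and P* = 123.
Substitute back: Q* = 1761 - 11(123) = 408.
Supply choke price (Qs = 0): P = 89. Producer surplus = ½ × (123 - 89) × 408 = 6936.

Producer surplus = 6936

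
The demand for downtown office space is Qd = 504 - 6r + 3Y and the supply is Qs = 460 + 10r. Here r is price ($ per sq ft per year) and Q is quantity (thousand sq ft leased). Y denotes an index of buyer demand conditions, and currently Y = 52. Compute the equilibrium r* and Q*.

With Y = 52, demand is Qd = 660 - 6r.
The market clears where 660 - 6r = 460 + 10r. Rearranging, 16r = 200, hence r* = 12.5.
Plugging r* into demand: Q* = 660 - 6(12.5) = 585.

r* = 12.5, Q* = 585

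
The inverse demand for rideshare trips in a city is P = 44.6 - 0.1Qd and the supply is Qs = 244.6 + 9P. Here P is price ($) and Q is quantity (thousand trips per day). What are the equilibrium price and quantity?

Solving each curve for Q: Qd = 446 - 10P.
The market clears where 446 - 10P = 244.6 + 9P. Rearranging, 19P = 201.4, hence P* = 10.6.
From the demand curve, Q* = 446 - 10(10.6) = 340.

P* = 10.6, Q* = 340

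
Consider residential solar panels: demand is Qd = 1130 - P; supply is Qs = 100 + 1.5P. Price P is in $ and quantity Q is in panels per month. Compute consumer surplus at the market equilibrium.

Consumer surplus = 257762

The market clears where 1130 - P = 100 + 1.5P. Rearranging, 2.5P = 1030, hence P* = 412.
Plugging P* into demand: Q* = 1130 - 412 = 718.
Demand choke price (Qd = 0): P = 1130. Consumer surplus = ½ × (1130 - 412) × 718 = 257762.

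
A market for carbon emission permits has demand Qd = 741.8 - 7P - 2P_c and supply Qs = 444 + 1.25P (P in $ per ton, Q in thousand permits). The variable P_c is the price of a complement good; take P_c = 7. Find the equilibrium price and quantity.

With P_c = 7, demand is Qd = 727.8 - 7P.
Set Qd = Qs: 727.8 - 7P = 444 + 1.25P, so 283.8 = 8.25P and P* = 34.4.
From the demand curve, Q* = 727.8 - 7(34.4) = 487.

P* = 34.4, Q* = 487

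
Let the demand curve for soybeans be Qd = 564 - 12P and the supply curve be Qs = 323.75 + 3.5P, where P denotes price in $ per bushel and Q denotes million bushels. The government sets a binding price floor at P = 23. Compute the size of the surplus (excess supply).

At P = 23: Qd = 288 and Qs = 404.25.
Surplus = Qs - Qd = 404.25 - 288 = 116.25.

Surplus = 116.25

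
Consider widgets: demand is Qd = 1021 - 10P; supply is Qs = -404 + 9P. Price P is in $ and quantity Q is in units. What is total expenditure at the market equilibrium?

The market clears where 1021 - 10P = -404 + 9P. Rearranging, 19P = 1425, hence P* = 75.
From the demand curve, Q* = 1021 - 10(75) = 271.
Total expenditure = P* × Q* = 75 × 271 = 20325.

Total expenditure = 20325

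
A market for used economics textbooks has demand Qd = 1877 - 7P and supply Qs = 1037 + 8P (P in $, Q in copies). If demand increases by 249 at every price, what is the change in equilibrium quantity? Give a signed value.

Set Qd = Qs: 1877 - 7P = 1037 + 8P, so 840 = 15P and P* = 56.
Plugging P* into demand: Q* = 1877 - 7(56) = 1485.
After the shift, demand is Qd = 2126 - 7P.
New equilibrium: 1089 = 15P, so P = 72.6 and Q = 1617.8.
ΔQ = 1617.8 - 1485 = 132.8.

ΔQ = 132.8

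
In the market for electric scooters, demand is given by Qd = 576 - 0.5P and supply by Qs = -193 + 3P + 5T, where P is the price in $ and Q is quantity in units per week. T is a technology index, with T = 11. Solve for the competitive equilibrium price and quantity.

With T = 11, supply is Qs = -138 + 3P.
Set Qd = Qs: 576 - 0.5P = -138 + 3P, so 714 = 3.5P and P* = 204.
From the demand curve, Q* = 576 - 0.5(204) = 474.

P* = 204, Q* = 474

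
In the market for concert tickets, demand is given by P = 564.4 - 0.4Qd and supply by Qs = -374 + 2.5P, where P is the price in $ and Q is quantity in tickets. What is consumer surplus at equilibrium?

Consumer surplus = 53768.45

Inverting to quantity form: Qd = 1411 - 2.5P.
Set Qd = Qs: 1411 - 2.5P = -374 + 2.5P, so 1785 = 5P and P* = 357.
Substitute back: Q* = 1411 - 2.5(357) = 518.5.
Demand choke price (Qd = 0): P = 1411/2.5 = 564.4. Consumer surplus = ½ × (564.4 - 357) × 518.5 = 53768.45.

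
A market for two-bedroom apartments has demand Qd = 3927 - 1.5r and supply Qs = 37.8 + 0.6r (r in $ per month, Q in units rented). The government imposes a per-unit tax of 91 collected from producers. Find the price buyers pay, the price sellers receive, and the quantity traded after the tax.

r_b = 1878, r_s = 1787, Q = 1110

Producers keep r_s = r_b - 91 per unit, so supply in terms of the buyer price is Qs = -16.8 + 0.6r_b.
Set Qd = Qs: 3927 - 1.5r_b = -16.8 + 0.6r_b, so 3943.8 = 2.1r_b and r_b = 1878.
Then r_s = 1878 - 91 = 1787 and Q = 3927 - 1.5(1878) = 1110.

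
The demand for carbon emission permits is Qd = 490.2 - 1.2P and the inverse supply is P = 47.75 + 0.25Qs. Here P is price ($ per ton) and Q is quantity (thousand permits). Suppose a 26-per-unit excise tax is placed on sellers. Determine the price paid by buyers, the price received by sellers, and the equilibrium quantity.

Rewriting in direct form: Qs = -191 + 4P.
Sellers keep P_s = P_b - 26 per unit, so supply in terms of the buyer price is Qs = -295 + 4P_b.
Set Qd = Qs: 490.2 - 1.2P_b = -295 + 4P_b, so 785.2 = 5.2P_b and P_b = 151.
Then P_s = 151 - 26 = 125 and Q = 490.2 - 1.2(151) = 309.

P_b = 151, P_s = 125, Q = 309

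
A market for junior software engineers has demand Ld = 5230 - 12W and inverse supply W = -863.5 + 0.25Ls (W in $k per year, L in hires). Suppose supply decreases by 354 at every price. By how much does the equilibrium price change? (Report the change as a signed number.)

Inverting to quantity form: Ls = 3454 + 4W.
The market clears where 5230 - 12W = 3454 + 4W. Rearranging, 16W = 1776, hence W* = 111.
Plugging W* into demand: L* = 5230 - 12(111) = 3898.
After the shift, supply is Ls = 3100 + 4W.
Re-solving, 16W = 2130 gives W = 133.125 and L = 3632.5.
ΔW = 133.125 - 111 = 22.125.

ΔW = 22.125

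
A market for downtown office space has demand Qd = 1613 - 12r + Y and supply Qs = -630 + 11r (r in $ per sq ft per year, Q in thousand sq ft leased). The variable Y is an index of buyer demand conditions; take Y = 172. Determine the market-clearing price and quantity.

r* = 105, Q* = 525

With Y = 172, demand is Qd = 1785 - 12r.
At equilibrium Qd = Qs, so 1785 - 12r = -630 + 11r; collecting terms, 2415 = 23r and r* = 105.
Then Q* = 1785 - 12(105) = 525.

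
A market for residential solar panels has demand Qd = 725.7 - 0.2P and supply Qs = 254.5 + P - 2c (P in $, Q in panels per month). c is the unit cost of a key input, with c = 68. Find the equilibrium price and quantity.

P* = 506, Q* = 624.5

With c = 68, supply is Qs = 118.5 + P.
At equilibrium Qd = Qs, so 725.7 - 0.2P = 118.5 + P; collecting terms, 607.2 = 1.2P and P* = 506.
From the demand curve, Q* = 725.7 - 0.2(506) = 624.5.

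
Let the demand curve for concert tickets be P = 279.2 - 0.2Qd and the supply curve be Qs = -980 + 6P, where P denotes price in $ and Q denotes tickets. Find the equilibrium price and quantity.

Solving each curve for Q: Qd = 1396 - 5P.
Equating demand and supply, 1396 - 5P = -980 + 6P gives 11P = 2376, so P* = 216.
Then Q* = 1396 - 5(216) = 316.

P* = 216, Q* = 316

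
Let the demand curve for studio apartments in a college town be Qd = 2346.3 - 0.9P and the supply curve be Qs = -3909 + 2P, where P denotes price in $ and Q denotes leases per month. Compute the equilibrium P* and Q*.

At equilibrium Qd = Qs, so 2346.3 - 0.9P = -3909 + 2P; collecting terms, 6255.3 = 2.9P and P* = 2157.
From the demand curve, Q* = 2346.3 - 0.9(2157) = 405.

P* = 2157, Q* = 405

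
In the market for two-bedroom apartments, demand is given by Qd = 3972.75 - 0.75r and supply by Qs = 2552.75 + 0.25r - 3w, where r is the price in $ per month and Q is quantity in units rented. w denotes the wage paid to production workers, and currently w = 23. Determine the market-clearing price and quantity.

With w = 23, supply is Qs = 2483.75 + 0.25r.
At equilibrium Qd = Qs, so 3972.75 - 0.75r = 2483.75 + 0.25r; collecting terms, 1489 = r and r* = 1489.
Substitute back: Q* = 3972.75 - 0.75(1489) = 2856.

r* = 1489, Q* = 2856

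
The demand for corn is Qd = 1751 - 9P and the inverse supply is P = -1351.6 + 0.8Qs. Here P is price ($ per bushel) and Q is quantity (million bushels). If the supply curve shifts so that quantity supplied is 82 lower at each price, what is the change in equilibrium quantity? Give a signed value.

ΔQ = -72

In direct form, Qs = 1689.5 + 1.25P.
Set Qd = Qs: 1751 - 9P = 1689.5 + 1.25P, so 61.5 = 10.25P and P* = 6.
From the demand curve, Q* = 1751 - 9(6) = 1697.
After the shift, supply is Qs = 1607.5 + 1.25P.
The new intersection has 143.5 = 10.25P, i.e. P = 14, Q = 1625.
ΔQ = 1625 - 1697 = -72.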